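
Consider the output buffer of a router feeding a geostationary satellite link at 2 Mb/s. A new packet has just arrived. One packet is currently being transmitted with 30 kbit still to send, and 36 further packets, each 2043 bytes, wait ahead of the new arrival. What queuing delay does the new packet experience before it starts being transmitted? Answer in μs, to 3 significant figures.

309000 μs

Each queued packet: L/R = 16344/2000000 = 8172 μs.
36 queued → 294192 μs.
Plus remaining 30000 bits of current packet: 15000 μs.
Queuing delay = 309000 μs.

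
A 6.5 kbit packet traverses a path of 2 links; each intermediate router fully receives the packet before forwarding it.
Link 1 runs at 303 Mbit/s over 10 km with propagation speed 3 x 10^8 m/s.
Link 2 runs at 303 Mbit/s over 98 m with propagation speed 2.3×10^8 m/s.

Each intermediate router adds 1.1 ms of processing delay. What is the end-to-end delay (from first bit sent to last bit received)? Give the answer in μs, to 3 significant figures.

L = 6500 bits.
Transmission delay per hop = L/R = 6500/303000000 = 21.4521 μs; 2 hops → 42.9043 μs.
Propagation delays (d/s per hop): 33.3333, 0.426087 μs; sum = 33.7594 μs.
Processing at 1 router(s): 1 × 1.1 ms = 1100 μs.
End-to-end = 1180 μs.

1180 μs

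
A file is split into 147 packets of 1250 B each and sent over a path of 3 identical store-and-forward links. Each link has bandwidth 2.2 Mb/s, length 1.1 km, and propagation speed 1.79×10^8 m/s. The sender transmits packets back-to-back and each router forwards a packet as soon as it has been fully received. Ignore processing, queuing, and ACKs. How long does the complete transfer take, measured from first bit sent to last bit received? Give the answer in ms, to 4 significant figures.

Per-hop transmission t_tx = L/R = 10000/2200000 = 4.54545 ms.
Per-hop propagation t_prop = 1100/179000000 = 0.00614525 ms.
Pipeline fill: first packet needs 3·t_tx to clear all hops; remaining 146 packets each add one t_tx.
Total = (3+147-1)·t_tx + 3·t_prop = 149·4.54545 + 3·0.00614525 = 677.3 ms.

677.3 ms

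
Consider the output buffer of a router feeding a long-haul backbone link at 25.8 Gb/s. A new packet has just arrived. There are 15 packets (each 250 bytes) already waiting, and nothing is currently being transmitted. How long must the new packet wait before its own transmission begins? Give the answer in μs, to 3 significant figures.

1.16 μs

Each queued packet: L/R = 2000/25800000000 = 0.0775194 μs.
15 queued → 1.16279 μs.
Queuing delay = 1.16 μs.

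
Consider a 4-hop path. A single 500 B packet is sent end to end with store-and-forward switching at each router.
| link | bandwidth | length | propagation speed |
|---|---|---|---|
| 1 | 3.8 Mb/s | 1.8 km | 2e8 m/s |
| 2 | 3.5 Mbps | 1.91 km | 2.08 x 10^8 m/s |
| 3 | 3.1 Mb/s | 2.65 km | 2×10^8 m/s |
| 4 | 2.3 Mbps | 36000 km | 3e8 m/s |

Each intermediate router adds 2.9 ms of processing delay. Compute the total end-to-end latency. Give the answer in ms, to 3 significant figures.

134 ms

L = 500 × 8 = 4000 bits.
Transmission delays (L/R per hop): 1.05263, 1.14286, 1.29032, 1.73913 ms; sum = 5.22494 ms.
Propagation delays (d/s per hop): 0.009, 0.00918269, 0.01325, 120 ms; sum = 120.031 ms.
Processing at 3 router(s): 3 × 2.9 ms = 8.7 ms.
End-to-end = 134 ms.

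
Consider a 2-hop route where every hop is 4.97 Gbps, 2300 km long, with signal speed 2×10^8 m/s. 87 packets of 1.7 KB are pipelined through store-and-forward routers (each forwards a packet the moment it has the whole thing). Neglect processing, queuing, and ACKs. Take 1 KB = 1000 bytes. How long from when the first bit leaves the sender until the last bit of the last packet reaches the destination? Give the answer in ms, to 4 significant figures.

Per-hop transmission t_tx = L/R = 13600/4970000000 = 0.00273642 ms.
Per-hop propagation t_prop = 2300000/200000000 = 11.5 ms.
Pipeline fill: first packet needs 2·t_tx to clear all hops; remaining 86 packets each add one t_tx.
Total = (2+87-1)·t_tx + 2·t_prop = 88·0.00273642 + 2·11.5 = 23.24 ms.

23.24 ms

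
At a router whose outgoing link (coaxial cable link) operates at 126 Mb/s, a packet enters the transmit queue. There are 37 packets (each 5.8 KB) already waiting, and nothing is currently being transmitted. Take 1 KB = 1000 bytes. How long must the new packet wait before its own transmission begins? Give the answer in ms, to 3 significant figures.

Each queued packet: L/R = 46400/126000000 = 0.368254 ms.
37 queued → 13.6254 ms.
Queuing delay = 13.6 ms.

13.6 ms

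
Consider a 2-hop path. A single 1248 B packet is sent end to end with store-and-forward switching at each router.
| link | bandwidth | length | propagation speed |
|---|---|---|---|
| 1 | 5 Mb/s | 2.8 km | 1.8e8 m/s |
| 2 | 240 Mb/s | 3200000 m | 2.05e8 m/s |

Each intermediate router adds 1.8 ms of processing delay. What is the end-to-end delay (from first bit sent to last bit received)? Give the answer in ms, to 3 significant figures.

19.5 ms

L = 1248 × 8 = 9984 bits.
Transmission delays (L/R per hop): 1.9968, 0.0416 ms; sum = 2.0384 ms.
Propagation delays (d/s per hop): 0.0155556, 15.6098 ms; sum = 15.6253 ms.
Processing at 1 router(s): 1 × 1.8 ms = 1.8 ms.
End-to-end = 19.5 ms.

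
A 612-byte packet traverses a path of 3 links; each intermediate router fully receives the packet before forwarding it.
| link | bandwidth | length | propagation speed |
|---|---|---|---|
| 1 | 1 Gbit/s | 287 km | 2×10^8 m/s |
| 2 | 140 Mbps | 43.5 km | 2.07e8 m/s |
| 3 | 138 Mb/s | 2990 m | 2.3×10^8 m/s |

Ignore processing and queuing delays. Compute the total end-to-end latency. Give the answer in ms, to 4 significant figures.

L = 612 × 8 = 4896 bits.
Transmission delays (L/R per hop): 0.004896, 0.0349714, 0.0354783 ms; sum = 0.0753457 ms.
Propagation delays (d/s per hop): 1.435, 0.210145, 0.013 ms; sum = 1.65814 ms.
End-to-end = 1.733 ms.

1.733 ms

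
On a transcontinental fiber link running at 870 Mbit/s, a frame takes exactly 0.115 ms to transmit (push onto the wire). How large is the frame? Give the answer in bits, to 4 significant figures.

100100 bits

L = R × t_tx = 870000000 b/s × 0.000115 s = 100050 bits.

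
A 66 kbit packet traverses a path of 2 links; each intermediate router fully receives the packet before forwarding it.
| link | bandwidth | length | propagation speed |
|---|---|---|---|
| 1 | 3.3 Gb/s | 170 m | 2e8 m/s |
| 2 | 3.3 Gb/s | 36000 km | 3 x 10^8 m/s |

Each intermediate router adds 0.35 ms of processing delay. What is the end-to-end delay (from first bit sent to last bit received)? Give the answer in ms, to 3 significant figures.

120 ms

L = 66000 bits.
Transmission delay per hop = L/R = 66000/3300000000 = 0.02 ms; 2 hops → 0.04 ms.
Propagation delays (d/s per hop): 0.00085, 120 ms; sum = 120.001 ms.
Processing at 1 router(s): 1 × 0.35 ms = 0.35 ms.
End-to-end = 120 ms.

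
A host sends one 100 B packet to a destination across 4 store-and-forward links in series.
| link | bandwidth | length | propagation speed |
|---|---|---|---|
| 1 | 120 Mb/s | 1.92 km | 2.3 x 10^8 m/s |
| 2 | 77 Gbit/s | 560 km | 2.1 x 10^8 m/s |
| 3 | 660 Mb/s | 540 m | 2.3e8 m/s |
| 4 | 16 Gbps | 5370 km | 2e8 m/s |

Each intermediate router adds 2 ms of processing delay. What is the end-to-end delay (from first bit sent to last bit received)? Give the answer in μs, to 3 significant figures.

35500 μs

L = 100 × 8 = 800 bits.
Transmission delays (L/R per hop): 6.66667, 0.0103896, 1.21212, 0.05 μs; sum = 7.93918 μs.
Propagation delays (d/s per hop): 8.34783, 2666.67, 2.34783, 26850 μs; sum = 29527.4 μs.
Processing at 3 router(s): 3 × 2 ms = 6000 μs.
End-to-end = 35500 μs.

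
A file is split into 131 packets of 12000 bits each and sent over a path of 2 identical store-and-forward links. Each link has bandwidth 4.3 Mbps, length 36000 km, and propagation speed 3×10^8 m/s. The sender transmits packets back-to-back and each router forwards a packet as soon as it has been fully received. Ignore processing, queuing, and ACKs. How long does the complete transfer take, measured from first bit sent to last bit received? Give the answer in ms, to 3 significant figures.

Per-hop transmission t_tx = L/R = 12000/4300000 = 2.7907 ms.
Per-hop propagation t_prop = 36000000/300000000 = 120 ms.
Pipeline fill: first packet needs 2·t_tx to clear all hops; remaining 130 packets each add one t_tx.
Total = (2+131-1)·t_tx + 2·t_prop = 132·2.7907 + 2·120 = 608 ms.

608 ms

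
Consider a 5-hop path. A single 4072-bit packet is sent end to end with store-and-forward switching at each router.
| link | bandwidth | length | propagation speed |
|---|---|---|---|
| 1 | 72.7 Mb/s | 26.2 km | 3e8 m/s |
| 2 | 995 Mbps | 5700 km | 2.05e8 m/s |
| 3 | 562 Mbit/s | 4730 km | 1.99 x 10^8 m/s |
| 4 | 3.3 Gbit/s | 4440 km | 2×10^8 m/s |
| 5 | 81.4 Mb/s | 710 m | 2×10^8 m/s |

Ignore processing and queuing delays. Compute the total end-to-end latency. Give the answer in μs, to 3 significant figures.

Transmission delays (L/R per hop): 56.011, 4.09246, 7.24555, 1.23394, 50.0246 μs; sum = 118.608 μs.
Propagation delays (d/s per hop): 87.3333, 27804.9, 23768.8, 22200, 3.55 μs; sum = 73864.6 μs.
End-to-end = 74000 μs.

74000 μs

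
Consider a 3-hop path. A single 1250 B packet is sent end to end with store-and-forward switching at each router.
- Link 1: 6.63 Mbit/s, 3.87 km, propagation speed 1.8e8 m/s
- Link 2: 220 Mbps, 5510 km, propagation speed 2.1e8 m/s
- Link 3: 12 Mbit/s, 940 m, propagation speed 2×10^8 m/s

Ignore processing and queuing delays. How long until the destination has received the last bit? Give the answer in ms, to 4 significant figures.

28.65 ms

L = 1250 × 8 = 10000 bits.
Transmission delays (L/R per hop): 1.5083, 0.0454545, 0.833333 ms; sum = 2.38708 ms.
Propagation delays (d/s per hop): 0.0215, 26.2381, 0.0047 ms; sum = 26.2643 ms.
End-to-end = 28.65 ms.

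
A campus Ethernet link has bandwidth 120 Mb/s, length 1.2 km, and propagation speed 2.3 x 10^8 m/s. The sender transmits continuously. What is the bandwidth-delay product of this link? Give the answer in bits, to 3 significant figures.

626 bits

Propagation delay = 1200 / 2.3e+08 = 5.21739e-06 s.
BDP = R × t_prop = 120000000 × 5.21739e-06 = 626.087 bits.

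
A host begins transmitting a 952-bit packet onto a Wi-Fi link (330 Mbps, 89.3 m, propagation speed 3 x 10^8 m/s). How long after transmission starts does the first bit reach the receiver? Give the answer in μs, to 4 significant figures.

0.2977 μs

First bit experiences only propagation delay: d/s = 89.3/300000000 = 0.2977 μs.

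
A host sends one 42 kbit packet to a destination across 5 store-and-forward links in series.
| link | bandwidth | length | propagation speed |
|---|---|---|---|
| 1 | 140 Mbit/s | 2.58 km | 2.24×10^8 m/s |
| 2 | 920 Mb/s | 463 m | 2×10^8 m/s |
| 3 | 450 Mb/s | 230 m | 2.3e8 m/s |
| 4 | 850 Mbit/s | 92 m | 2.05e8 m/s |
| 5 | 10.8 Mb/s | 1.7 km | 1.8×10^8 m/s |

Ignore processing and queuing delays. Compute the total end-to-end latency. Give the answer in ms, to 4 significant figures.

L = 42000 bits.
Transmission delays (L/R per hop): 0.3, 0.0456522, 0.0933333, 0.0494118, 3.88889 ms; sum = 4.37729 ms.
Propagation delays (d/s per hop): 0.0115179, 0.002315, 0.001, 0.00044878, 0.00944444 ms; sum = 0.0247261 ms.
End-to-end = 4.402 ms.

4.402 ms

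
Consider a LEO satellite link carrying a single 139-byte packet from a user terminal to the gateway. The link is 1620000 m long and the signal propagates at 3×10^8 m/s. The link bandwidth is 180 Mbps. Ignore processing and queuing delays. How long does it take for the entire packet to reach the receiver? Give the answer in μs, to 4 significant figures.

L = 139 × 8 = 1112 bits.
Transmission delay = L/R = 1112 / 180000000 = 6.17778 μs.
Propagation delay = d/s = 1620000 m / 300000000 m/s = 5400 μs.
Total = 5406 μs.

5406 μs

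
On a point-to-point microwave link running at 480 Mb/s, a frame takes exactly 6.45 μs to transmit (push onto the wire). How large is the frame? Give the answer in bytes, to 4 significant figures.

387.0 bytes

L = R × t_tx = 480000000 b/s × 6.45e-06 s = 3096 bits.
In bytes: 3096 / 8 = 387.0 bytes.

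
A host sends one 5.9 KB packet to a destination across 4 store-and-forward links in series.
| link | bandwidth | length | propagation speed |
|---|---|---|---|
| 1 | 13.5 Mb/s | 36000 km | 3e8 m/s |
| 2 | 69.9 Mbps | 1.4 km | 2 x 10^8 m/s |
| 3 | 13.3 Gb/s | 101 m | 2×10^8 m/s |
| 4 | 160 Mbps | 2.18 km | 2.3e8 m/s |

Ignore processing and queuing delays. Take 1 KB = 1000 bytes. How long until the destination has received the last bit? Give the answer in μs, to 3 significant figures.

L = 47200 bits.
Transmission delays (L/R per hop): 3496.3, 675.25, 3.54887, 295 μs; sum = 4470.1 μs.
Propagation delays (d/s per hop): 120000, 7, 0.505, 9.47826 μs; sum = 120017 μs.
End-to-end = 124000 μs.

124000 μs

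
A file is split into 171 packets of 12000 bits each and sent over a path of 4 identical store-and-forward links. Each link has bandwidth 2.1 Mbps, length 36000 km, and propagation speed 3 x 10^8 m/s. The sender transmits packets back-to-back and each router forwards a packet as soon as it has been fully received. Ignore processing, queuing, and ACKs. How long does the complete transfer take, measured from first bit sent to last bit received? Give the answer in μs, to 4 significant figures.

Per-hop transmission t_tx = L/R = 12000/2100000 = 5714.29 μs.
Per-hop propagation t_prop = 36000000/300000000 = 120000 μs.
Pipeline fill: first packet needs 4·t_tx to clear all hops; remaining 170 packets each add one t_tx.
Total = (4+171-1)·t_tx + 4·t_prop = 174·5714.29 + 4·120000 = 1474000 μs.

1474000 μs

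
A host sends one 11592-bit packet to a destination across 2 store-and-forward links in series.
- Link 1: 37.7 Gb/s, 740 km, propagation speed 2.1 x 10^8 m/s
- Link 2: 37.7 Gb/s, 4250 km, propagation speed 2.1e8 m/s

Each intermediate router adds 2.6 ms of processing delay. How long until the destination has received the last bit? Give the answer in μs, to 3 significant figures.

Transmission delay per hop = L/R = 11592/37700000000 = 0.30748 μs; 2 hops → 0.61496 μs.
Propagation delays (d/s per hop): 3523.81, 20238.1 μs; sum = 23761.9 μs.
Processing at 1 router(s): 1 × 2.6 ms = 2600 μs.
End-to-end = 26400 μs.

26400 μs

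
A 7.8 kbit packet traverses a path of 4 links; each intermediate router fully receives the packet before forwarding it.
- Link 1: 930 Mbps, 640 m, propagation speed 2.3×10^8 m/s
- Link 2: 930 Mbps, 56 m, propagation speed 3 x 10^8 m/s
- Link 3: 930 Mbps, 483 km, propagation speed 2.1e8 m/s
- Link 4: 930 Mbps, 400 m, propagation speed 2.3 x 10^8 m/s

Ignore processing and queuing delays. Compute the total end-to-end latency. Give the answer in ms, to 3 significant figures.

L = 7800 bits.
Transmission delay per hop = L/R = 7800/930000000 = 0.0083871 ms; 4 hops → 0.0335484 ms.
Propagation delays (d/s per hop): 0.00278261, 0.000186667, 2.3, 0.00173913 ms; sum = 2.30471 ms.
End-to-end = 2.34 ms.

2.34 ms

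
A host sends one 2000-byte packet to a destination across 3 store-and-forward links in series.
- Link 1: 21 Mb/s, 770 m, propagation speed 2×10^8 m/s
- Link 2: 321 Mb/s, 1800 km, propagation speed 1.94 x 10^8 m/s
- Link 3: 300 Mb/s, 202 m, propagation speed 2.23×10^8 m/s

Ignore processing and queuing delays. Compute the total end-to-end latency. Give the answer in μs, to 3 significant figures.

L = 2000 × 8 = 16000 bits.
Transmission delays (L/R per hop): 761.905, 49.8442, 53.3333 μs; sum = 865.082 μs.
Propagation delays (d/s per hop): 3.85, 9278.35, 0.90583 μs; sum = 9283.11 μs.
End-to-end = 10100 μs.

10100 μs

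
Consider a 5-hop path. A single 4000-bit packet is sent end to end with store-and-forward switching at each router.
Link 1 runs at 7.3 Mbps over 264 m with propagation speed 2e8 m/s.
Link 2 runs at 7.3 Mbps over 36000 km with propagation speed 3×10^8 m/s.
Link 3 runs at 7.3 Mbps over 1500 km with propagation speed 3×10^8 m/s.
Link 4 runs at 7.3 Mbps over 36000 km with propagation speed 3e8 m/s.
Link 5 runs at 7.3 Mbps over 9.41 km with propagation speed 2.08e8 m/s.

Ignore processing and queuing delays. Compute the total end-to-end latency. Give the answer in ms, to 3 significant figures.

Transmission delay per hop = L/R = 4000/7300000 = 0.547945 ms; 5 hops → 2.73973 ms.
Propagation delays (d/s per hop): 0.00132, 120, 5, 120, 0.0452404 ms; sum = 245.047 ms.
End-to-end = 248 ms.

248 ms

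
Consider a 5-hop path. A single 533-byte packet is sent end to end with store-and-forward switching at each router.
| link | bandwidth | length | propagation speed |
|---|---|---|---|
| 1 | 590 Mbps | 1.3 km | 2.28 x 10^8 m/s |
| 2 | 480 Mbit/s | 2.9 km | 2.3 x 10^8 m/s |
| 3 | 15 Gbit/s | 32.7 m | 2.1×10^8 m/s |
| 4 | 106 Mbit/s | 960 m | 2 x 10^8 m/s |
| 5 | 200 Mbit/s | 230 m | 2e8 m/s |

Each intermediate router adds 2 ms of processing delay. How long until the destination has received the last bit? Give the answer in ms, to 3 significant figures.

L = 533 × 8 = 4264 bits.
Transmission delays (L/R per hop): 0.00722712, 0.00888333, 0.000284267, 0.0402264, 0.02132 ms; sum = 0.0779411 ms.
Propagation delays (d/s per hop): 0.00570175, 0.0126087, 0.000155714, 0.0048, 0.00115 ms; sum = 0.0244162 ms.
Processing at 4 router(s): 4 × 2 ms = 8 ms.
End-to-end = 8.10 ms.

8.10 ms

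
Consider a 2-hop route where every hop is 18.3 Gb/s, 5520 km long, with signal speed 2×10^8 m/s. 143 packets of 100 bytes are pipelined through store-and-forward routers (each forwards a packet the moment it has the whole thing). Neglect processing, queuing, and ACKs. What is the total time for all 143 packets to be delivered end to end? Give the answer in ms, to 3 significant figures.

Per-hop transmission t_tx = L/R = 800/18300000000 = 4.37158e-05 ms.
Per-hop propagation t_prop = 5520000/200000000 = 27.6 ms.
Pipeline fill: first packet needs 2·t_tx to clear all hops; remaining 142 packets each add one t_tx.
Total = (2+143-1)·t_tx + 2·t_prop = 144·4.37158e-05 + 2·27.6 = 55.2 ms.

55.2 ms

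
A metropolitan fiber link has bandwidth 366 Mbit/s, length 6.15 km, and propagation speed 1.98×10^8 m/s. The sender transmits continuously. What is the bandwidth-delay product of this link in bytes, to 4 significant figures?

Propagation delay = 6150 / 198000000 = 3.10606e-05 s.
BDP = R × t_prop = 366000000 × 3.10606e-05 = 11368.2 bits.
In bytes: 11368.2/8 = 1421 bytes.

1421 bytes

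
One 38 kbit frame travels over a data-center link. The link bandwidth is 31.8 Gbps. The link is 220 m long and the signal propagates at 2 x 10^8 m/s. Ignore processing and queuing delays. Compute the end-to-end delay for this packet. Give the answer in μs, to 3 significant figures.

L = 38000 bits.
Transmission delay = L/R = 38000 / 31800000000 = 1.19497 μs.
Propagation delay = d/s = 220 m / 200000000 m/s = 1.1 μs.
Total = 2.29 μs.

2.29 μs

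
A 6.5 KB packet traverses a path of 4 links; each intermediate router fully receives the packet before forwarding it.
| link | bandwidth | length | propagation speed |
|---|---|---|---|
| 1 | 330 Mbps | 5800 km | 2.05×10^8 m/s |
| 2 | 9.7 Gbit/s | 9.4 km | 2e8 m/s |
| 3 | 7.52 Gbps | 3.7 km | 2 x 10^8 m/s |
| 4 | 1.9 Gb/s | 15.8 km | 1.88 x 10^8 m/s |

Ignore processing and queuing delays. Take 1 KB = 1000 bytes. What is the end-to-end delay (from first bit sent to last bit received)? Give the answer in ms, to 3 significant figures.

28.6 ms

L = 52000 bits.
Transmission delays (L/R per hop): 0.157576, 0.00536082, 0.00691489, 0.0273684 ms; sum = 0.19722 ms.
Propagation delays (d/s per hop): 28.2927, 0.047, 0.0185, 0.0840426 ms; sum = 28.4422 ms.
End-to-end = 28.6 ms.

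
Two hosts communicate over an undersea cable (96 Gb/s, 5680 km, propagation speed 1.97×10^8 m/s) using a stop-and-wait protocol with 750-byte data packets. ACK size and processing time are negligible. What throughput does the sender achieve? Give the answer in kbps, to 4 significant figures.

t_tx = L/R = 6000/96000000000 = 6.25e-08 s.
t_prop = 5680000/197000000 = 0.0288325 s; RTT = 0.057665 s.
Cycle = t_tx + RTT = 0.057665 s.
Throughput = L / cycle = 6000 / 0.057665 = 104.0 kbps.

104.0 kbps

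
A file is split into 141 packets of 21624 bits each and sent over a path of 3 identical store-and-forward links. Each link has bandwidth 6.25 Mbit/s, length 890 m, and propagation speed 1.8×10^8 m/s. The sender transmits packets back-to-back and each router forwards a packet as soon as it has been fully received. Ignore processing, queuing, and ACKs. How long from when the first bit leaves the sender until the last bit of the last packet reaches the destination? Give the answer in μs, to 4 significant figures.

Per-hop transmission t_tx = L/R = 21624/6250000 = 3459.84 μs.
Per-hop propagation t_prop = 890/180000000 = 4.94444 μs.
Pipeline fill: first packet needs 3·t_tx to clear all hops; remaining 140 packets each add one t_tx.
Total = (3+141-1)·t_tx + 3·t_prop = 143·3459.84 + 3·4.94444 = 494800 μs.

494800 μs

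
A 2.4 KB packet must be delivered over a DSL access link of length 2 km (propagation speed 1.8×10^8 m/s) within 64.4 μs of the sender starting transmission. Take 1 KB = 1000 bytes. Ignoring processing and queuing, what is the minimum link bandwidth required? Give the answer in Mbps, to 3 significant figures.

L = 19200 bits.
Propagation delay = 2000 / 180000000 = 11.1111 μs.
Transmission budget = 64.4 − 11.1111 = 53.2889 μs.
R ≥ L / t_tx = 19200 bits / 5.32889e-05 s = 360 Mbps.

360 Mbps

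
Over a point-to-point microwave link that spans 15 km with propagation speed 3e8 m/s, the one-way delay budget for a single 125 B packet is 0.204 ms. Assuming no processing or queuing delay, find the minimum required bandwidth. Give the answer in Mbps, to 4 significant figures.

L = 1000 bits.
Propagation delay = 15000 / 300000000 = 0.05 ms.
Transmission budget = 0.204 − 0.05 = 0.154 ms.
R ≥ L / t_tx = 1000 bits / 0.000154 s = 6.494 Mbps.

6.494 Mbps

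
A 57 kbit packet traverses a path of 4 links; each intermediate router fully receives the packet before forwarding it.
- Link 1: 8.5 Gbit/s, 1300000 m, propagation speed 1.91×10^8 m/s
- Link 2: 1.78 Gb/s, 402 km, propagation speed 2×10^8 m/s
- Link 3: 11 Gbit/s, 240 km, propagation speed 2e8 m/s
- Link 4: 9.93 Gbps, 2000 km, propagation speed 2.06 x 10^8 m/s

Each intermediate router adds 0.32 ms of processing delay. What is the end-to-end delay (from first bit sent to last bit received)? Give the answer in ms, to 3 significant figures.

L = 57000 bits.
Transmission delays (L/R per hop): 0.00670588, 0.0320225, 0.00518182, 0.00574018 ms; sum = 0.0496504 ms.
Propagation delays (d/s per hop): 6.80628, 2.01, 1.2, 9.70874 ms; sum = 19.725 ms.
Processing at 3 router(s): 3 × 0.32 ms = 0.96 ms.
End-to-end = 20.7 ms.

20.7 ms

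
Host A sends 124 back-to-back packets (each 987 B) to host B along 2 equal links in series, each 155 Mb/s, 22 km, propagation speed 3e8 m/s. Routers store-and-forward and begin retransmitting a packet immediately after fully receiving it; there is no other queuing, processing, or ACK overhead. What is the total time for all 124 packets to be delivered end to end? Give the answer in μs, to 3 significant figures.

Per-hop transmission t_tx = L/R = 7896/155000000 = 50.9419 μs.
Per-hop propagation t_prop = 22000/300000000 = 73.3333 μs.
Pipeline fill: first packet needs 2·t_tx to clear all hops; remaining 123 packets each add one t_tx.
Total = (2+124-1)·t_tx + 2·t_prop = 125·50.9419 + 2·73.3333 = 6510 μs.

6510 μs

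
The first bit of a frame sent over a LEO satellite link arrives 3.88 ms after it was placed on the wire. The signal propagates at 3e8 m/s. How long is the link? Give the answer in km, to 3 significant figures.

1160 km

d = s × t_prop = 300000000 × 0.00388 = 1160 km.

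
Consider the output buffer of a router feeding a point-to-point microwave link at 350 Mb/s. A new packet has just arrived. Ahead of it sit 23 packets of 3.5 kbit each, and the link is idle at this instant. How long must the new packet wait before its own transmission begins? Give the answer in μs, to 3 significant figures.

230 μs

Each queued packet: L/R = 3500/350000000 = 10 μs.
23 queued → 230 μs.
Queuing delay = 230 μs.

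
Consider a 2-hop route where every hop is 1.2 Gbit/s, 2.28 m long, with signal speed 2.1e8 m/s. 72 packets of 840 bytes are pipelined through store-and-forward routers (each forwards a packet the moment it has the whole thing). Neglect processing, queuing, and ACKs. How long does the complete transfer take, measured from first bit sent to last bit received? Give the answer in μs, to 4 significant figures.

408.8 μs

Per-hop transmission t_tx = L/R = 6720/1200000000 = 5.6 μs.
Per-hop propagation t_prop = 2.28/210000000 = 0.0108571 μs.
Pipeline fill: first packet needs 2·t_tx to clear all hops; remaining 71 packets each add one t_tx.
Total = (2+72-1)·t_tx + 2·t_prop = 73·5.6 + 2·0.0108571 = 408.8 μs.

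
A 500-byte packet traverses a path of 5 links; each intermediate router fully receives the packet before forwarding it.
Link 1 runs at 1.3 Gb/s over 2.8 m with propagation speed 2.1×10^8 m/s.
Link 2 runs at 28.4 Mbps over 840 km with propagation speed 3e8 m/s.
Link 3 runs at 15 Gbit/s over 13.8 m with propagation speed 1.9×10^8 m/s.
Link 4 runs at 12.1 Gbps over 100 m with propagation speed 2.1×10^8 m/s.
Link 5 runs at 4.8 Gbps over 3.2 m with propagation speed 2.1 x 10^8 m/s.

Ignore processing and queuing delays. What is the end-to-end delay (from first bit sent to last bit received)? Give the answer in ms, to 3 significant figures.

2.95 ms

L = 500 × 8 = 4000 bits.
Transmission delays (L/R per hop): 0.00307692, 0.140845, 0.000266667, 0.000330579, 0.000833333 ms; sum = 0.145353 ms.
Propagation delays (d/s per hop): 1.33333e-05, 2.8, 7.26316e-05, 0.00047619, 1.52381e-05 ms; sum = 2.80058 ms.
End-to-end = 2.95 ms.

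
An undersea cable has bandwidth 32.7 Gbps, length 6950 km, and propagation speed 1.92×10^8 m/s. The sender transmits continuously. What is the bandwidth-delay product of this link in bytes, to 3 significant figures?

148000000 bytes

Propagation delay = 6950000 / 192000000 = 0.0361979 s.
BDP = R × t_prop = 3.27e+10 × 0.0361979 = 1183670000 bits.
In bytes: 1183670000/8 = 148000000 bytes.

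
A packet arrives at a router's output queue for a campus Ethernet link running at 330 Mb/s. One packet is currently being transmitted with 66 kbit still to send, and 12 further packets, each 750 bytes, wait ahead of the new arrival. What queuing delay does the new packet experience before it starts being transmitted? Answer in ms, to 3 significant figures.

Each queued packet: L/R = 6000/330000000 = 0.0181818 ms.
12 queued → 0.218182 ms.
Plus remaining 66000 bits of current packet: 0.2 ms.
Queuing delay = 0.418 ms.

0.418 ms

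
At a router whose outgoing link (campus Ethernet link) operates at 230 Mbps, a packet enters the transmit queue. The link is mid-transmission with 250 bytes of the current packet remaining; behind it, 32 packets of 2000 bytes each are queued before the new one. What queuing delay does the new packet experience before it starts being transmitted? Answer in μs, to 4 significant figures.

2235 μs

Each queued packet: L/R = 16000/230000000 = 69.5652 μs.
32 queued → 2226.09 μs.
Plus remaining 2000 bits of current packet: 8.69565 μs.
Queuing delay = 2235 μs.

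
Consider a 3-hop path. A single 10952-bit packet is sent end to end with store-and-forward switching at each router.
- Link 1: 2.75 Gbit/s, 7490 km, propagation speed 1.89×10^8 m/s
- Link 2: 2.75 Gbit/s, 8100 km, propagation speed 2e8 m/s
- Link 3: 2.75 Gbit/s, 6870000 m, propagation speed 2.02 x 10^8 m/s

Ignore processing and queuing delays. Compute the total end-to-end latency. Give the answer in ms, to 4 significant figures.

114.2 ms

Transmission delay per hop = L/R = 10952/2750000000 = 0.00398255 ms; 3 hops → 0.0119476 ms.
Propagation delays (d/s per hop): 39.6296, 40.5, 34.0099 ms; sum = 114.14 ms.
End-to-end = 114.2 ms.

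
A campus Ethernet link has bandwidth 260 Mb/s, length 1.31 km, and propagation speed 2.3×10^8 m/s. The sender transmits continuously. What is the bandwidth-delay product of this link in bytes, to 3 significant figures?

185 bytes

Propagation delay = 1310 / 2.3e+08 = 5.69565e-06 s.
BDP = R × t_prop = 260000000 × 5.69565e-06 = 1480.87 bits.
In bytes: 1480.87/8 = 185 bytes.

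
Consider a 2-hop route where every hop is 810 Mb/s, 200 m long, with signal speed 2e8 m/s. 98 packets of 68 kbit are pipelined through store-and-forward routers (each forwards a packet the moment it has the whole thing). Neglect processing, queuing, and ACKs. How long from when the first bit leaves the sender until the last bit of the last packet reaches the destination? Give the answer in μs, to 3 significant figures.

8310 μs

Per-hop transmission t_tx = L/R = 68000/810000000 = 83.9506 μs.
Per-hop propagation t_prop = 200/200000000 = 1 μs.
Pipeline fill: first packet needs 2·t_tx to clear all hops; remaining 97 packets each add one t_tx.
Total = (2+98-1)·t_tx + 2·t_prop = 99·83.9506 + 2·1 = 8310 μs.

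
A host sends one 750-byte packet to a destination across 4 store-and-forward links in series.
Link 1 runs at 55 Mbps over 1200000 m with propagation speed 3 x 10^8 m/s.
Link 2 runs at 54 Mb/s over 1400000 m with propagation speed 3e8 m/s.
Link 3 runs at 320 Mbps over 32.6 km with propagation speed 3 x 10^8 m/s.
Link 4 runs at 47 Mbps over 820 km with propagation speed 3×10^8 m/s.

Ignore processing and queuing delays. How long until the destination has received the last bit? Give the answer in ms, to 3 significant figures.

L = 750 × 8 = 6000 bits.
Transmission delays (L/R per hop): 0.109091, 0.111111, 0.01875, 0.12766 ms; sum = 0.366612 ms.
Propagation delays (d/s per hop): 4, 4.66667, 0.108667, 2.73333 ms; sum = 11.5087 ms.
End-to-end = 11.9 ms.

11.9 ms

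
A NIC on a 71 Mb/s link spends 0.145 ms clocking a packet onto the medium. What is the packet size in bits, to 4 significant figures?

L = R × t_tx = 71000000 b/s × 0.000145 s = 10295 bits.

10300 bits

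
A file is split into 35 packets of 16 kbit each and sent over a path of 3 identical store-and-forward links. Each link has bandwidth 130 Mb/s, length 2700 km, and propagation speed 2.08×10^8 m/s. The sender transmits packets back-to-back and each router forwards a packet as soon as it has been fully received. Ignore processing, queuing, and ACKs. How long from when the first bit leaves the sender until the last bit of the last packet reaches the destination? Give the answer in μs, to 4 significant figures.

43500 μs

Per-hop transmission t_tx = L/R = 16000/130000000 = 123.077 μs.
Per-hop propagation t_prop = 2700000/208000000 = 12980.8 μs.
Pipeline fill: first packet needs 3·t_tx to clear all hops; remaining 34 packets each add one t_tx.
Total = (3+35-1)·t_tx + 3·t_prop = 37·123.077 + 3·12980.8 = 43500 μs.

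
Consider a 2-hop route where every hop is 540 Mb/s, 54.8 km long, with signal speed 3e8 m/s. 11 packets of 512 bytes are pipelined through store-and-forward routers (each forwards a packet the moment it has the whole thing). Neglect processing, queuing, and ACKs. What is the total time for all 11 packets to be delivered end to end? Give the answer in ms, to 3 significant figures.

Per-hop transmission t_tx = L/R = 4096/540000000 = 0.00758519 ms.
Per-hop propagation t_prop = 54800/300000000 = 0.182667 ms.
Pipeline fill: first packet needs 2·t_tx to clear all hops; remaining 10 packets each add one t_tx.
Total = (2+11-1)·t_tx + 2·t_prop = 12·0.00758519 + 2·0.182667 = 0.456 ms.

0.456 ms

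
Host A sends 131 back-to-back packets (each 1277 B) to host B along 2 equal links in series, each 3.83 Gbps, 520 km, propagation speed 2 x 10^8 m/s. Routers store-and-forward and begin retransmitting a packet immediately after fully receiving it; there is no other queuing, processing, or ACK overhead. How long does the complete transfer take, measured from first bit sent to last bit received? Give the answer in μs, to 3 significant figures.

Per-hop transmission t_tx = L/R = 10216/3830000000 = 2.66736 μs.
Per-hop propagation t_prop = 520000/200000000 = 2600 μs.
Pipeline fill: first packet needs 2·t_tx to clear all hops; remaining 130 packets each add one t_tx.
Total = (2+131-1)·t_tx + 2·t_prop = 132·2.66736 + 2·2600 = 5550 μs.

5550 μs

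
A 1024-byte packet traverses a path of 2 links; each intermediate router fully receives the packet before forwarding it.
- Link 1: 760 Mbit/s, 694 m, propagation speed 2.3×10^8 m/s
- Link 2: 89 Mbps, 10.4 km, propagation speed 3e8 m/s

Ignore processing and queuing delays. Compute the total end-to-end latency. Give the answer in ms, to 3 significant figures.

0.141 ms

L = 1024 × 8 = 8192 bits.
Transmission delays (L/R per hop): 0.0107789, 0.0920449 ms; sum = 0.102824 ms.
Propagation delays (d/s per hop): 0.00301739, 0.0346667 ms; sum = 0.0376841 ms.
End-to-end = 0.141 ms.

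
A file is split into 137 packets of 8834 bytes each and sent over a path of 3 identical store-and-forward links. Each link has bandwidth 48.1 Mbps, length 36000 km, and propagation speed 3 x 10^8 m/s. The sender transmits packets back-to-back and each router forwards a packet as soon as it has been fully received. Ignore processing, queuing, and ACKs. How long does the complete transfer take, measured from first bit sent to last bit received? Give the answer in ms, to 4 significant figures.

Per-hop transmission t_tx = L/R = 70672/48100000 = 1.46927 ms.
Per-hop propagation t_prop = 36000000/300000000 = 120 ms.
Pipeline fill: first packet needs 3·t_tx to clear all hops; remaining 136 packets each add one t_tx.
Total = (3+137-1)·t_tx + 3·t_prop = 139·1.46927 + 3·120 = 564.2 ms.

564.2 ms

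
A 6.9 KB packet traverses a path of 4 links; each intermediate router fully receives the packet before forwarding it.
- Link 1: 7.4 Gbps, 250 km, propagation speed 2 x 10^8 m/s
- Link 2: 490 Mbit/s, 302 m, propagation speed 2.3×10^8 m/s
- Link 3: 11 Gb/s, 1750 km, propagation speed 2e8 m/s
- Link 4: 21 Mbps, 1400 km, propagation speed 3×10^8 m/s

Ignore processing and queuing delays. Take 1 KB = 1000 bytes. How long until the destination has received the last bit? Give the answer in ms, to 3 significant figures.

17.4 ms

L = 55200 bits.
Transmission delays (L/R per hop): 0.00745946, 0.112653, 0.00501818, 2.62857 ms; sum = 2.7537 ms.
Propagation delays (d/s per hop): 1.25, 0.00131304, 8.75, 4.66667 ms; sum = 14.668 ms.
End-to-end = 17.4 ms.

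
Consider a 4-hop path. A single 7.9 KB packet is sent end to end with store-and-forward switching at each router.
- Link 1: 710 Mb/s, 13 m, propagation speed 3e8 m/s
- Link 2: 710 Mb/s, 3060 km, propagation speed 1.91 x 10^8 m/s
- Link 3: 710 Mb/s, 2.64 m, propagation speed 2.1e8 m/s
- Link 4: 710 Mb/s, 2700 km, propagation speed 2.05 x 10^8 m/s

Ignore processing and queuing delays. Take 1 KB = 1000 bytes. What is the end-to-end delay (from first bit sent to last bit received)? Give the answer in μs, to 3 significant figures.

29500 μs

L = 63200 bits.
Transmission delay per hop = L/R = 63200/710000000 = 89.0141 μs; 4 hops → 356.056 μs.
Propagation delays (d/s per hop): 0.0433333, 16020.9, 0.0125714, 13170.7 μs; sum = 29191.7 μs.
End-to-end = 29500 μs.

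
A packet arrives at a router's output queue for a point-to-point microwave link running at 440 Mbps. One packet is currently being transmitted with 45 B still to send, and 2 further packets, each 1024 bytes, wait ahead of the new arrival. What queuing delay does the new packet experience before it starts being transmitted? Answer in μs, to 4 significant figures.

38.05 μs

Each queued packet: L/R = 8192/440000000 = 18.6182 μs.
2 queued → 37.2364 μs.
Plus remaining 360 bits of current packet: 0.818182 μs.
Queuing delay = 38.05 μs.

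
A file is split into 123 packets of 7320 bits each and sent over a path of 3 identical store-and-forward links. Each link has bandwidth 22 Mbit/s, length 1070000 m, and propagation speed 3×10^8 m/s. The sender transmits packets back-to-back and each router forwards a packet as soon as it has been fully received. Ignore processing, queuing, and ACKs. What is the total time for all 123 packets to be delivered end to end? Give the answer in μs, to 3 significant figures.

Per-hop transmission t_tx = L/R = 7320/22000000 = 332.727 μs.
Per-hop propagation t_prop = 1070000/300000000 = 3566.67 μs.
Pipeline fill: first packet needs 3·t_tx to clear all hops; remaining 122 packets each add one t_tx.
Total = (3+123-1)·t_tx + 3·t_prop = 125·332.727 + 3·3566.67 = 52300 μs.

52300 μs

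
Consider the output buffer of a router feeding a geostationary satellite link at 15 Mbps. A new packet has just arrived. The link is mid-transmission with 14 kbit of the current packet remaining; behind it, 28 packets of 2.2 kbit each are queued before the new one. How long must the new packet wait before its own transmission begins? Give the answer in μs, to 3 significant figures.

5040 μs

Each queued packet: L/R = 2200/15000000 = 146.667 μs.
28 queued → 4106.67 μs.
Plus remaining 14000 bits of current packet: 933.333 μs.
Queuing delay = 5040 μs.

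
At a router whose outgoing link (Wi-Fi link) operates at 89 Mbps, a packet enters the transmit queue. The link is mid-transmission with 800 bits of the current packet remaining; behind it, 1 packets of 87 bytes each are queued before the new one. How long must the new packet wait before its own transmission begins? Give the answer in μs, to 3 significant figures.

Each queued packet: L/R = 696/89000000 = 7.82022 μs.
1 queued → 7.82022 μs.
Plus remaining 800 bits of current packet: 8.98876 μs.
Queuing delay = 16.8 μs.

16.8 μs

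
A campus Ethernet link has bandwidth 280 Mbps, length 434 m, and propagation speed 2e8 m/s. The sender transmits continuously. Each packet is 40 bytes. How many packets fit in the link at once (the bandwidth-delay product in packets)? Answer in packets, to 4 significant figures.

Propagation delay = 434 / 200000000 = 2.17e-06 s.
BDP = R × t_prop = 280000000 × 2.17e-06 = 607.6 bits.
In packets of 320 bits: 1.899 packets.

1.899 packets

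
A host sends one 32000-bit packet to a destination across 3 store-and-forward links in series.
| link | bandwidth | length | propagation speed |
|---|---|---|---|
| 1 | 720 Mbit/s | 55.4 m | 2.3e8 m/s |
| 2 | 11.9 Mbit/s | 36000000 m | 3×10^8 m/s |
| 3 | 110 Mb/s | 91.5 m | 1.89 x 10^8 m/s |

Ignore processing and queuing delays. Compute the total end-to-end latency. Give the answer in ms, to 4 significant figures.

Transmission delays (L/R per hop): 0.0444444, 2.68908, 0.290909 ms; sum = 3.02443 ms.
Propagation delays (d/s per hop): 0.00024087, 120, 0.000484127 ms; sum = 120.001 ms.
End-to-end = 123.0 ms.

123.0 ms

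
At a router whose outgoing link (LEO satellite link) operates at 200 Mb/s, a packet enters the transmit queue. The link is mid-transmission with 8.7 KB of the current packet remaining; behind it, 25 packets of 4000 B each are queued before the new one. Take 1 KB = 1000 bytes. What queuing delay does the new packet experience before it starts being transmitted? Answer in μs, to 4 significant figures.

Each queued packet: L/R = 32000/200000000 = 160 μs.
25 queued → 4000 μs.
Plus remaining 69600 bits of current packet: 348 μs.
Queuing delay = 4348 μs.

4348 μs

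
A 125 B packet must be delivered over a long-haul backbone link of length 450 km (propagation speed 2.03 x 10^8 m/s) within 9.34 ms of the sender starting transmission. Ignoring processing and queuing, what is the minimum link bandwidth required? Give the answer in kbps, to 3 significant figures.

140 kbps

L = 1000 bits.
Propagation delay = 450000 / 2.03e+08 = 2.21675 ms.
Transmission budget = 9.34 − 2.21675 = 7.12325 ms.
R ≥ L / t_tx = 1000 bits / 0.00712325 s = 140 kbps.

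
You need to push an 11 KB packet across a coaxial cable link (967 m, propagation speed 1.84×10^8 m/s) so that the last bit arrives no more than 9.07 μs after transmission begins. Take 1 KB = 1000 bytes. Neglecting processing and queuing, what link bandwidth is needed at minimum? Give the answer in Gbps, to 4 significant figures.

L = 88000 bits.
Propagation delay = 967 / 184000000 = 5.25543 μs.
Transmission budget = 9.07 − 5.25543 = 3.81457 μs.
R ≥ L / t_tx = 88000 bits / 3.81457e-06 s = 23.07 Gbps.

23.07 Gbps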